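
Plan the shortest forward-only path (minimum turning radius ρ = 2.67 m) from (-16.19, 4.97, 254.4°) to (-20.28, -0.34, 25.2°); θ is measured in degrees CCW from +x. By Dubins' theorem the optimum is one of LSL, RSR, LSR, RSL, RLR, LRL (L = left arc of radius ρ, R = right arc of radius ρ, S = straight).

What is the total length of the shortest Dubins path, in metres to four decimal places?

Let ψ = atan2(Δy, Δx) = atan2(-5.31, -4.09) = -127.6051° be the start→goal bearing.
Normalize: d = |goal − start| / ρ = 6.702552/2.67 = 2.510319, α = (θ_start − ψ) mod 360° = 22.0051° = 0.384061 rad, β = (θ_goal − ψ) mod 360° = 152.8051° = 2.666952 rad.
Common terms: sin α = 0.374689, cos α = 0.927151, sin β = 0.457019, cos β = -0.889457, cos(α−β) = -0.653421, d² = 6.301702. Work in radians in the unit-radius frame; every candidate has L = ρ·(t + p + q).
LSL: p² = 2 + d² − 2cos(α−β) + 2d(sin α − sin β) = 9.195192; p = √p² = 3.032357; φ = atan2(cos β − cos α, d + sin α − sin β) = -0.642345 rad; t = (φ − α) mod 2π = 5.256780 rad, q = (β − φ) mod 2π = 3.309296 rad → L = 2.67·(5.256780 + 3.032357 + 3.309296) = 2.67·11.598433 = 30.967817 m
RSR: p² = 2 + d² − 2cos(α−β) + 2d(sin β − sin α) = 10.021894; p = √p² = 3.165737; φ = atan2(cos α − cos β, d − sin α + sin β) = 0.611180 rad; t = (α − φ) mod 2π = 6.056067 rad, q = (φ − β) mod 2π = 4.227413 rad → L = 2.67·(6.056067 + 3.165737 + 4.227413) = 2.67·13.449217 = 35.909411 m
LSR: p² = d² − 2 + 2cos(α−β) + 2d(sin α + sin β) = 7.170564; p = √p² = 2.677791; φ = atan2(−cos α − cos β, d + sin α + sin β) − atan2(−2, p) = 0.630226 rad; t = (φ − α) mod 2π = 0.246165 rad, q = (φ − β) mod 2π = 4.246459 rad → L = 2.67·(0.246165 + 2.677791 + 4.246459) = 2.67·7.170415 = 19.145009 m
RSL: p² = d² − 2 + 2cos(α−β) − 2d(sin α + sin β) = -1.180844 < 0 → infeasible
RLR: c = (6 − d² + 2cos(α−β) + 2d(sin α − sin β))/8 = -0.252737; p = 2π − arccos c = 4.456881 rad; φ = atan2(cos α − cos β, d − sin α + sin β) = 0.611180 rad; t = (α − φ + p/2) mod 2π = 2.001322 rad, q = (α − β − t + p) mod 2π = 0.172669 rad → L = 2.67·(2.001322 + 4.456881 + 0.172669) = 2.67·6.630872 = 17.704428 m
LRL: c = (6 − d² + 2cos(α−β) − 2d(sin α − sin β))/8 = -0.149399; p = 2π − arccos c = 4.562429 rad; φ = atan2(cos β − cos α, d + sin α − sin β) = -0.642345 rad; t = (φ − α + p/2) mod 2π = 1.254809 rad, q = (β − α − t + p) mod 2π = 5.590511 rad → L = 2.67·(1.254809 + 4.562429 + 5.590511) = 2.67·11.407748 = 30.458687 m
Shortest: RLR with L = 17.704428 m ≈ 17.7044 m

17.7044 m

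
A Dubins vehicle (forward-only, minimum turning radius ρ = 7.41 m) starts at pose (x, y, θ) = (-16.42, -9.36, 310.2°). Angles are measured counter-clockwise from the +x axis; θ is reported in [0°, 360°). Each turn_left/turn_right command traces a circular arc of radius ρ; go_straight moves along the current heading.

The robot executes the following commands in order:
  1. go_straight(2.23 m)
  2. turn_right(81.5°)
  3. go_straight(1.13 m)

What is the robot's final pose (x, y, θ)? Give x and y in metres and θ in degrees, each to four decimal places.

set_pose: (x, y, θ) = (-16.4200, -9.3600, 310.2000°), ρ = 7.41
go_straight(2.23): x += 2.23·cos θ, y += 2.23·sin θ → (-14.9806, -11.0633, 310.2000°)
turn_right(81.5°): centre at ρ to the right, rotate −81.5° → (-15.0735, -20.7367, 228.7000°)
go_straight(1.13): x += 1.13·cos θ, y += 1.13·sin θ → (-15.8193, -21.5856, 228.7000°)

(-15.8193, -21.5856, 228.7000°)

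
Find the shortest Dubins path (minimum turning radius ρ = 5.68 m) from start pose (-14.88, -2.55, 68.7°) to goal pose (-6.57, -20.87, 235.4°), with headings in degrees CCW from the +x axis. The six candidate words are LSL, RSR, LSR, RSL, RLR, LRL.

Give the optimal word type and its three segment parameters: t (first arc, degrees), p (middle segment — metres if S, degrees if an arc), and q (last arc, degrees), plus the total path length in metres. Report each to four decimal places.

RSR: t = 165.9484°, p = 13.1364 m, q = 27.3516°, L = 32.2991 m

Let ψ = atan2(Δy, Δx) = atan2(-18.32, 8.31) = -65.6008° be the start→goal bearing.
Normalize: d = |goal − start| / ρ = 20.116622/5.68 = 3.541659, α = (θ_start − ψ) mod 360° = 134.3008° = 2.343992 rad, β = (θ_goal − ψ) mod 360° = 301.0008° = 5.253456 rad.
Common terms: sin α = 0.715683, cos α = -0.698426, sin β = -0.857160, cos β = 0.515051, cos(α−β) = -0.973179, d² = 12.543348. Work in radians in the unit-radius frame; every candidate has L = ρ·(t + p + q).
LSL: p² = 2 + d² − 2cos(α−β) + 2d(sin α − sin β) = 27.630648; p = √p² = 5.256486; φ = atan2(cos β − cos α, d + sin α − sin β) = 0.232954 rad; t = (φ − α) mod 2π = 4.172148 rad, q = (β − φ) mod 2π = 5.020501 rad → L = 5.68·(4.172148 + 5.256486 + 5.020501) = 5.68·14.449135 = 82.071089 m
RSR: p² = 2 + d² − 2cos(α−β) + 2d(sin β − sin α) = 5.348763; p = √p² = 2.312739; φ = atan2(cos α − cos β, d − sin α + sin β) = -0.552353 rad; t = (α − φ) mod 2π = 2.896345 rad, q = (φ − β) mod 2π = 0.477376 rad → L = 5.68·(2.896345 + 2.312739 + 0.477376) = 5.68·5.686461 = 32.299097 m
LSR: p² = d² − 2 + 2cos(α−β) + 2d(sin α + sin β) = 7.594862; p = √p² = 2.755878; φ = atan2(−cos α − cos β, d + sin α + sin β) − atan2(−2, p) = 0.681660 rad; t = (φ − α) mod 2π = 4.620853 rad, q = (φ − β) mod 2π = 1.711390 rad → L = 5.68·(4.620853 + 2.755878 + 1.711390) = 5.68·9.088121 = 51.620525 m
RSL: p² = d² − 2 + 2cos(α−β) − 2d(sin α + sin β) = 9.599118; p = √p² = 3.098244; φ = atan2(cos α + cos β, d − sin α − sin β) − atan2(2, p) = -0.622971 rad; t = (α − φ) mod 2π = 2.966963 rad, q = (β − φ) mod 2π = 5.876426 rad → L = 5.68·(2.966963 + 3.098244 + 5.876426) = 5.68·11.941633 = 67.828478 m
RLR: c = (6 − d² + 2cos(α−β) + 2d(sin α − sin β))/8 = 0.331405; p = 2π − arccos c = 5.050181 rad; φ = atan2(cos α − cos β, d − sin α + sin β) = -0.552353 rad; t = (α − φ + p/2) mod 2π = 5.421436 rad, q = (α − β − t + p) mod 2π = 3.002467 rad → L = 5.68·(5.421436 + 5.050181 + 3.002467) = 5.68·13.474083 = 76.532794 m
LRL: c = (6 − d² + 2cos(α−β) − 2d(sin α − sin β))/8 = -2.453831, |c| > 1 → infeasible
Shortest: RSR with L = 32.299097 m ≈ 32.2991 m
Convert RSR to answer units (arcs ×180/π): t = 2.896345·180/π = 165.9484°, p = ρ·p = 5.68·2.312739 = 13.1364 m, q = 0.477376·180/π = 27.3516°, L = 32.2991 m.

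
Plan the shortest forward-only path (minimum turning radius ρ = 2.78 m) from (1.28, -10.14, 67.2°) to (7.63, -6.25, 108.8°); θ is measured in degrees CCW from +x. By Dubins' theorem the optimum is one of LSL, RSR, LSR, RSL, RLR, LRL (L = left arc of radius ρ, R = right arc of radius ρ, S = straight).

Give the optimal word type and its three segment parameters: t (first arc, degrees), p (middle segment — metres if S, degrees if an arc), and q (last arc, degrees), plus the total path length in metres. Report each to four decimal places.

Let ψ = atan2(Δy, Δx) = atan2(3.89, 6.35) = 31.4916° be the start→goal bearing.
Normalize: d = |goal − start| / ρ = 7.446785/2.78 = 2.678699, α = (θ_start − ψ) mod 360° = 35.7084° = 0.623230 rad, β = (θ_goal − ψ) mod 360° = 77.3084° = 1.349287 rad.
Common terms: sin α = 0.583661, cos α = 0.811998, sin β = 0.975567, cos β = 0.219703, cos(α−β) = 0.747798, d² = 7.175431. Work in radians in the unit-radius frame; every candidate has L = ρ·(t + p + q).
LSL: p² = 2 + d² − 2cos(α−β) + 2d(sin α − sin β) = 5.580237; p = √p² = 2.362252; φ = atan2(cos β − cos α, d + sin α − sin β) = -0.253438 rad; t = (φ − α) mod 2π = 5.406518 rad, q = (β − φ) mod 2π = 1.602724 rad → L = 2.78·(5.406518 + 2.362252 + 1.602724) = 2.78·9.371495 = 26.052755 m
RSR: p² = 2 + d² − 2cos(α−β) + 2d(sin β − sin α) = 9.779433; p = √p² = 3.127208; φ = atan2(cos α − cos β, d − sin α + sin β) = 0.190552 rad; t = (α − φ) mod 2π = 0.432678 rad, q = (φ − β) mod 2π = 5.124450 rad → L = 2.78·(0.432678 + 3.127208 + 5.124450) = 2.78·8.684337 = 24.142456 m
LSR: p² = d² − 2 + 2cos(α−β) + 2d(sin α + sin β) = 15.024431; p = √p² = 3.876136; φ = atan2(−cos α − cos β, d + sin α + sin β) − atan2(−2, p) = 0.237549 rad; t = (φ − α) mod 2π = 5.897504 rad, q = (φ − β) mod 2π = 5.171447 rad → L = 2.78·(5.897504 + 3.876136 + 5.171447) = 2.78·14.945088 = 41.547343 m
RSL: p² = d² − 2 + 2cos(α−β) − 2d(sin α + sin β) = -1.682377 < 0 → infeasible
RLR: c = (6 − d² + 2cos(α−β) + 2d(sin α − sin β))/8 = -0.222429; p = 2π − arccos c = 4.488084 rad; φ = atan2(cos α − cos β, d − sin α + sin β) = 0.190552 rad; t = (α − φ + p/2) mod 2π = 2.676720 rad, q = (α − β − t + p) mod 2π = 1.085307 rad → L = 2.78·(2.676720 + 4.488084 + 1.085307) = 2.78·8.250111 = 22.935307 m
LRL: c = (6 − d² + 2cos(α−β) − 2d(sin α − sin β))/8 = 0.302470; p = 2π − arccos c = 5.019672 rad; φ = atan2(cos β − cos α, d + sin α − sin β) = -0.253438 rad; t = (φ − α + p/2) mod 2π = 1.633169 rad, q = (β − α − t + p) mod 2π = 4.112560 rad → L = 2.78·(1.633169 + 5.019672 + 4.112560) = 2.78·10.765402 = 29.927817 m
Shortest: RLR with L = 22.935307 m ≈ 22.9353 m
Convert RLR to answer units (arcs ×180/π): t = 2.676720·180/π = 153.3648°, p = 4.488084·180/π = 257.1483°, q = 1.085307·180/π = 62.1835°, L = 22.9353 m.

RLR: t = 153.3648°, p = 257.1483°, q = 62.1835°, L = 22.9353 m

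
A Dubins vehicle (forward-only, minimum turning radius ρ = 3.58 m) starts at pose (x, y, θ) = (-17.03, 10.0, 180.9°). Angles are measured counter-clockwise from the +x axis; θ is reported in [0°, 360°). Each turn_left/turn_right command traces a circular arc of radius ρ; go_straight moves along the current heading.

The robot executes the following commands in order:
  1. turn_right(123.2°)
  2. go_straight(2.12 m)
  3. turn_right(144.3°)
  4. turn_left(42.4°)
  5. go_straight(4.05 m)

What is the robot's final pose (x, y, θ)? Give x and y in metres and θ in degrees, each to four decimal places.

set_pose: (x, y, θ) = (-17.0300, 10.0000, 180.9000°), ρ = 3.58
turn_right(123.2°): centre at ρ to the right, rotate −123.2° → (-20.1123, 15.4925, 57.7000°)
go_straight(2.12): x += 2.12·cos θ, y += 2.12·sin θ → (-18.9794, 17.2845, 57.7000°)
turn_right(144.3°): centre at ρ to the right, rotate −144.3° → (-12.3797, 15.5838, -86.6000° ≡ 273.4000°)
turn_left(42.4°): centre at ρ to the left, rotate +42.4° → (-11.3019, 13.2296, 315.8000°)
go_straight(4.05): x += 4.05·cos θ, y += 4.05·sin θ → (-8.3984, 10.4061, 315.8000°)

(-8.3984, 10.4061, 315.8000°)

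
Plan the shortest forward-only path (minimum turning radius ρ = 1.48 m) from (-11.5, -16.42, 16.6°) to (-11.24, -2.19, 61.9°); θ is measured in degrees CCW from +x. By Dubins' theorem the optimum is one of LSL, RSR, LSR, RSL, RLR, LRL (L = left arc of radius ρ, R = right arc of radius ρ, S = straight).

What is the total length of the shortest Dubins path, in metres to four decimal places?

14.7756 m

Let ψ = atan2(Δy, Δx) = atan2(14.23, 0.26) = 88.9533° be the start→goal bearing.
Normalize: d = |goal − start| / ρ = 14.232375/1.48 = 9.616470, α = (θ_start − ψ) mod 360° = 287.6467° = 5.020383 rad, β = (θ_goal − ψ) mod 360° = 332.9467° = 5.811017 rad.
Common terms: sin α = -0.952944, cos α = 0.303148, sin β = -0.454818, cos β = 0.890584, cos(α−β) = 0.703395, d² = 92.476488. Work in radians in the unit-radius frame; every candidate has L = ρ·(t + p + q).
LSL: p² = 2 + d² − 2cos(α−β) + 2d(sin α − sin β) = 83.489287; p = √p² = 9.137247; φ = atan2(cos β − cos α, d + sin α − sin β) = 0.064335 rad; t = (φ − α) mod 2π = 1.327137 rad, q = (β − φ) mod 2π = 5.746682 rad → L = 1.48·(1.327137 + 9.137247 + 5.746682) = 1.48·16.211067 = 23.992379 m
RSR: p² = 2 + d² − 2cos(α−β) + 2d(sin β − sin α) = 102.650111; p = √p² = 10.131639; φ = atan2(cos α − cos β, d − sin α + sin β) = -0.058013 rad; t = (α − φ) mod 2π = 5.078396 rad, q = (φ − β) mod 2π = 0.414155 rad → L = 1.48·(5.078396 + 10.131639 + 0.414155) = 1.48·15.624190 = 23.123802 m
LSR: p² = d² − 2 + 2cos(α−β) + 2d(sin α + sin β) = 64.807876; p = √p² = 8.050334; φ = atan2(−cos α − cos β, d + sin α + sin β) − atan2(−2, p) = 0.099097 rad; t = (φ − α) mod 2π = 1.361899 rad, q = (φ − β) mod 2π = 0.571265 rad → L = 1.48·(1.361899 + 8.050334 + 0.571265) = 1.48·9.983498 = 14.775577 m
RSL: p² = d² − 2 + 2cos(α−β) − 2d(sin α + sin β) = 118.958680; p = √p² = 10.906818; φ = atan2(cos α + cos β, d − sin α − sin β) − atan2(2, p) = -0.073494 rad; t = (α − φ) mod 2π = 5.093877 rad, q = (β − φ) mod 2π = 5.884511 rad → L = 1.48·(5.093877 + 10.906818 + 5.884511) = 1.48·21.885207 = 32.390106 m
RLR: c = (6 − d² + 2cos(α−β) + 2d(sin α − sin β))/8 = -11.831264, |c| > 1 → infeasible
LRL: c = (6 − d² + 2cos(α−β) − 2d(sin α − sin β))/8 = -9.436161, |c| > 1 → infeasible
Shortest: LSR with L = 14.775577 m ≈ 14.7756 m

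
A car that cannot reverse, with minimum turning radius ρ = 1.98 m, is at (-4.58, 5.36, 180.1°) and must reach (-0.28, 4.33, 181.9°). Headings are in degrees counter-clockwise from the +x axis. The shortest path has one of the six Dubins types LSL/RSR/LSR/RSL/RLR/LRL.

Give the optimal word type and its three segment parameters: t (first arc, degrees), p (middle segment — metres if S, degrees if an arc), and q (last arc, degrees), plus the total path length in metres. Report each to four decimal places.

Let ψ = atan2(Δy, Δx) = atan2(-1.03, 4.30) = -13.4705° be the start→goal bearing.
Normalize: d = |goal − start| / ρ = 4.421640/1.98 = 2.233151, α = (θ_start − ψ) mod 360° = 193.5705° = 3.378443 rad, β = (θ_goal − ψ) mod 360° = 195.3705° = 3.409859 rad.
Common terms: sin α = -0.234642, cos α = -0.972082, sin β = -0.265060, cos β = -0.964232, cos(α−β) = 0.999507, d² = 4.986966. Work in radians in the unit-radius frame; every candidate has L = ρ·(t + p + q).
LSL: p² = 2 + d² − 2cos(α−β) + 2d(sin α − sin β) = 5.123809; p = √p² = 2.263583; φ = atan2(cos β − cos α, d + sin α − sin β) = 0.003468 rad; t = (φ − α) mod 2π = 2.908210 rad, q = (β − φ) mod 2π = 3.406391 rad → L = 1.98·(2.908210 + 2.263583 + 3.406391) = 1.98·8.578184 = 16.984805 m
RSR: p² = 2 + d² − 2cos(α−β) + 2d(sin β − sin α) = 4.852096; p = √p² = 2.202747; φ = atan2(cos α − cos β, d − sin α + sin β) = -0.003564 rad; t = (α − φ) mod 2π = 3.382007 rad, q = (φ − β) mod 2π = 2.869763 rad → L = 1.98·(3.382007 + 2.202747 + 2.869763) = 1.98·8.454517 = 16.739943 m
LSR: p² = d² − 2 + 2cos(α−β) + 2d(sin α + sin β) = 2.754156; p = √p² = 1.659565; φ = atan2(−cos α − cos β, d + sin α + sin β) − atan2(−2, p) = 1.718779 rad; t = (φ − α) mod 2π = 4.623521 rad, q = (φ − β) mod 2π = 4.592106 rad → L = 1.98·(4.623521 + 1.659565 + 4.592106) = 1.98·10.875192 = 21.532880 m
RSL: p² = d² − 2 + 2cos(α−β) − 2d(sin α + sin β) = 7.217801; p = √p² = 2.686597; φ = atan2(cos α + cos β, d − sin α − sin β) − atan2(2, p) = -1.256360 rad; t = (α − φ) mod 2π = 4.634803 rad, q = (β − φ) mod 2π = 4.666219 rad → L = 1.98·(4.634803 + 2.686597 + 4.666219) = 1.98·11.987618 = 23.735485 m
RLR: c = (6 − d² + 2cos(α−β) + 2d(sin α − sin β))/8 = 0.393488; p = 2π − arccos c = 5.116812 rad; φ = atan2(cos α − cos β, d − sin α + sin β) = -0.003564 rad; t = (α − φ + p/2) mod 2π = 5.940413 rad, q = (α − β − t + p) mod 2π = 5.428168 rad → L = 1.98·(5.940413 + 5.116812 + 5.428168) = 1.98·16.485392 = 32.641077 m
LRL: c = (6 − d² + 2cos(α−β) − 2d(sin α − sin β))/8 = 0.359524; p = 2π − arccos c = 5.080147 rad; φ = atan2(cos β − cos α, d + sin α − sin β) = 0.003468 rad; t = (φ − α + p/2) mod 2π = 5.448283 rad, q = (β − α − t + p) mod 2π = 5.946464 rad → L = 1.98·(5.448283 + 5.080147 + 5.946464) = 1.98·16.474894 = 32.620291 m
Shortest: RSR with L = 16.739943 m ≈ 16.7399 m
Convert RSR to answer units (arcs ×180/π): t = 3.382007·180/π = 193.7747°, p = ρ·p = 1.98·2.202747 = 4.3614 m, q = 2.869763·180/π = 164.4253°, L = 16.7399 m.

RSR: t = 193.7747°, p = 4.3614 m, q = 164.4253°, L = 16.7399 m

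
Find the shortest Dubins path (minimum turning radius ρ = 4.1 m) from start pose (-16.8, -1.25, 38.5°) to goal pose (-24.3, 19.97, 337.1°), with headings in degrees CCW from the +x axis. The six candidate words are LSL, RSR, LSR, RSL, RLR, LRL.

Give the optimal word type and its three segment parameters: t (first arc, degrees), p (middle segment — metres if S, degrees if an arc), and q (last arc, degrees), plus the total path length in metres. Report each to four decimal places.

Let ψ = atan2(Δy, Δx) = atan2(21.22, -7.50) = 109.4655° be the start→goal bearing.
Normalize: d = |goal − start| / ρ = 22.506408/4.1 = 5.489368, α = (θ_start − ψ) mod 360° = 289.0345° = 5.044604 rad, β = (θ_goal − ψ) mod 360° = 227.6345° = 3.972972 rad.
Common terms: sin α = -0.945322, cos α = 0.326138, sin β = -0.738862, cos β = -0.673857, cos(α−β) = 0.478692, d² = 30.133159. Work in radians in the unit-radius frame; every candidate has L = ρ·(t + p + q).
LSL: p² = 2 + d² − 2cos(α−β) + 2d(sin α − sin β) = 28.909102; p = √p² = 5.376719; φ = atan2(cos β − cos α, d + sin α − sin β) = -0.187075 rad; t = (φ − α) mod 2π = 1.051505 rad, q = (β − φ) mod 2π = 4.160048 rad → L = 4.1·(1.051505 + 5.376719 + 4.160048) = 4.1·10.588272 = 43.411914 m
RSR: p² = 2 + d² − 2cos(α−β) + 2d(sin β − sin α) = 33.442448; p = √p² = 5.782945; φ = atan2(cos α − cos β, d − sin α + sin β) = 0.173795 rad; t = (α − φ) mod 2π = 4.870809 rad, q = (φ − β) mod 2π = 2.484008 rad → L = 4.1·(4.870809 + 5.782945 + 2.484008) = 4.1·13.137762 = 53.864825 m
LSR: p² = d² − 2 + 2cos(α−β) + 2d(sin α + sin β) = 10.600333; p = √p² = 3.255815; φ = atan2(−cos α − cos β, d + sin α + sin β) − atan2(−2, p) = 0.641985 rad; t = (φ − α) mod 2π = 1.880565 rad, q = (φ − β) mod 2π = 2.952198 rad → L = 4.1·(1.880565 + 3.255815 + 2.952198) = 4.1·8.088578 = 33.163170 m
RSL: p² = d² − 2 + 2cos(α−β) − 2d(sin α + sin β) = 47.580752; p = √p² = 6.897880; φ = atan2(cos α + cos β, d − sin α − sin β) − atan2(2, p) = -0.330640 rad; t = (α − φ) mod 2π = 5.375245 rad, q = (β − φ) mod 2π = 4.303613 rad → L = 4.1·(5.375245 + 6.897880 + 4.303613) = 4.1·16.576738 = 67.964625 m
RLR: c = (6 − d² + 2cos(α−β) + 2d(sin α − sin β))/8 = -3.180306, |c| > 1 → infeasible
LRL: c = (6 − d² + 2cos(α−β) − 2d(sin α − sin β))/8 = -2.613638, |c| > 1 → infeasible
Shortest: LSR with L = 33.163170 m ≈ 33.1632 m
Convert LSR to answer units (arcs ×180/π): t = 1.880565·180/π = 107.7485°, p = ρ·p = 4.1·3.255815 = 13.3488 m, q = 2.952198·180/π = 169.1485°, L = 33.1632 m.

LSR: t = 107.7485°, p = 13.3488 m, q = 169.1485°, L = 33.1632 m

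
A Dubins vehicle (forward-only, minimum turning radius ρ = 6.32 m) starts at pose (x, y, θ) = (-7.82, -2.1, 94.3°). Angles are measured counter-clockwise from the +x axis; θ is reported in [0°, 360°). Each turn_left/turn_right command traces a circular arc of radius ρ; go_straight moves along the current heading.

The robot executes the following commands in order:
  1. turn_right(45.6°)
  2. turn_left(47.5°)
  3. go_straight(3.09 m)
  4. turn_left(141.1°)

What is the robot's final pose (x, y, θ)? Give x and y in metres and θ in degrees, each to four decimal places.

(-16.6658, 13.2025, 237.3000°)

set_pose: (x, y, θ) = (-7.8200, -2.1000, 94.3000°), ρ = 6.32
turn_right(45.6°): centre at ρ to the right, rotate −45.6° → (-6.2658, 2.5451, 48.7000°)
turn_left(47.5°): centre at ρ to the left, rotate +47.5° → (-4.7307, 7.3988, 96.2000°)
go_straight(3.09): x += 3.09·cos θ, y += 3.09·sin θ → (-5.0645, 10.4708, 96.2000°)
turn_left(141.1°): centre at ρ to the left, rotate +141.1° → (-16.6658, 13.2025, 237.3000°)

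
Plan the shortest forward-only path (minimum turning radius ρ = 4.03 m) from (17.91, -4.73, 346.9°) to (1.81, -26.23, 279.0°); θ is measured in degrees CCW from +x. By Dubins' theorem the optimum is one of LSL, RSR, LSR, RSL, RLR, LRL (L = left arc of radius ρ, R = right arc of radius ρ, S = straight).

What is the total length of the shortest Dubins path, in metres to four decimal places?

32.6873 m

Let ψ = atan2(Δy, Δx) = atan2(-21.50, -16.10) = -126.8272° be the start→goal bearing.
Normalize: d = |goal − start| / ρ = 26.860007/4.03 = 6.665014, α = (θ_start − ψ) mod 360° = 113.7272° = 1.984915 rad, β = (θ_goal − ψ) mod 360° = 45.8272° = 0.799836 rad.
Common terms: sin α = 0.915471, cos α = -0.402383, sin β = 0.717242, cos β = 0.696824, cos(α−β) = 0.376224, d² = 44.422415. Work in radians in the unit-radius frame; every candidate has L = ρ·(t + p + q).
LSL: p² = 2 + d² − 2cos(α−β) + 2d(sin α − sin β) = 48.312371; p = √p² = 6.950710; φ = atan2(cos β − cos α, d + sin α − sin β) = 0.158810 rad; t = (φ − α) mod 2π = 4.457080 rad, q = (β − φ) mod 2π = 0.641026 rad → L = 4.03·(4.457080 + 6.950710 + 0.641026) = 4.03·12.048817 = 48.556732 m
RSR: p² = 2 + d² − 2cos(α−β) + 2d(sin β − sin α) = 43.027561; p = √p² = 6.559540; φ = atan2(cos α − cos β, d − sin α + sin β) = -0.168368 rad; t = (α − φ) mod 2π = 2.153283 rad, q = (φ − β) mod 2π = 5.314981 rad → L = 4.03·(2.153283 + 6.559540 + 5.314981) = 4.03·14.027804 = 56.532049 m
LSR: p² = d² − 2 + 2cos(α−β) + 2d(sin α + sin β) = 64.938979; p = √p² = 8.058472; φ = atan2(−cos α − cos β, d + sin α + sin β) − atan2(−2, p) = 0.207801 rad; t = (φ − α) mod 2π = 4.506072 rad, q = (φ − β) mod 2π = 5.691150 rad → L = 4.03·(4.506072 + 8.058472 + 5.691150) = 4.03·18.255694 = 73.570448 m
RSL: p² = d² − 2 + 2cos(α−β) − 2d(sin α + sin β) = 21.410748; p = √p² = 4.627175; φ = atan2(cos α + cos β, d − sin α − sin β) − atan2(2, p) = -0.349534 rad; t = (α − φ) mod 2π = 2.334449 rad, q = (β − φ) mod 2π = 1.149370 rad → L = 4.03·(2.334449 + 4.627175 + 1.149370) = 4.03·8.110994 = 32.687307 m
RLR: c = (6 − d² + 2cos(α−β) + 2d(sin α − sin β))/8 = -4.378445, |c| > 1 → infeasible
LRL: c = (6 − d² + 2cos(α−β) − 2d(sin α − sin β))/8 = -5.039046, |c| > 1 → infeasible
Shortest: RSL with L = 32.687307 m ≈ 32.6873 m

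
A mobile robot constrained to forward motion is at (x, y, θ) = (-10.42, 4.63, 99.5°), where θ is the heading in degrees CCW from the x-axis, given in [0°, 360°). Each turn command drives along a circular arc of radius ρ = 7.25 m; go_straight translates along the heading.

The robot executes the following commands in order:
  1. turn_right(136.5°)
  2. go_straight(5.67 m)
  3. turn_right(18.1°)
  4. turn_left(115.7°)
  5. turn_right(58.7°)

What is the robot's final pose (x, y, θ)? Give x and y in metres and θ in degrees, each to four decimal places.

(25.5433, 10.8383, 1.9000°)

set_pose: (x, y, θ) = (-10.4200, 4.6300, 99.5000°), ρ = 7.25
turn_right(136.5°): centre at ρ to the right, rotate −136.5° → (1.0937, 11.6167, -37.0000° ≡ 323.0000°)
go_straight(5.67): x += 5.67·cos θ, y += 5.67·sin θ → (5.6220, 8.2044, 323.0000°)
turn_right(18.1°): centre at ρ to the right, rotate −18.1° → (7.2049, 6.5624, 304.9000°)
turn_left(115.7°): centre at ρ to the left, rotate +115.7° → (19.4673, 7.1514, 420.6000° ≡ 60.6000°)
turn_right(58.7°): centre at ρ to the right, rotate −58.7° → (25.5433, 10.8383, 1.9000°)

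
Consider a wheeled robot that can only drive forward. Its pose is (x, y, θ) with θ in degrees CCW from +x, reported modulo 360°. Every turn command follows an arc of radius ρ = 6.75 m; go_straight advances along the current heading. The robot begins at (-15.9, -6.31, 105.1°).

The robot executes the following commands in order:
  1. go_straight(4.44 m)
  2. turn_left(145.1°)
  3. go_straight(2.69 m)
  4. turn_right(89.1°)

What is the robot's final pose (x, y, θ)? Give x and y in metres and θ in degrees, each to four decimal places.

set_pose: (x, y, θ) = (-15.9000, -6.3100, 105.1000°), ρ = 6.75
go_straight(4.44): x += 4.44·cos θ, y += 4.44·sin θ → (-17.0566, -2.0233, 105.1000°)
turn_left(145.1°): centre at ρ to the left, rotate +145.1° → (-29.9245, -1.4952, 250.2000°)
go_straight(2.69): x += 2.69·cos θ, y += 2.69·sin θ → (-30.8357, -4.0262, 250.2000°)
turn_right(89.1°): centre at ρ to the right, rotate −89.1° → (-39.3731, -8.1258, 161.1000°)

(-39.3731, -8.1258, 161.1000°)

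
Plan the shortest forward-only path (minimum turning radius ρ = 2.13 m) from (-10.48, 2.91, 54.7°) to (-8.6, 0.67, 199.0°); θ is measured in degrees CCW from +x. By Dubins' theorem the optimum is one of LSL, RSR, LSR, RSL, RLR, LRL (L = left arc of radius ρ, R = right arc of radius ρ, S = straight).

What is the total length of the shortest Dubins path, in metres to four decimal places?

10.5733 m

Let ψ = atan2(Δy, Δx) = atan2(-2.24, 1.88) = -49.9937° be the start→goal bearing.
Normalize: d = |goal − start| / ρ = 2.924380/2.13 = 1.372948, α = (θ_start − ψ) mod 360° = 104.6937° = 1.827251 rad, β = (θ_goal − ψ) mod 360° = 248.9937° = 4.345761 rad.
Common terms: sin α = 0.967295, cos α = -0.253652, sin β = -0.933541, cos β = -0.358470, cos(α−β) = -0.812084, d² = 1.884988. Work in radians in the unit-radius frame; every candidate has L = ρ·(t + p + q).
LSL: p² = 2 + d² − 2cos(α−β) + 2d(sin α − sin β) = 10.728656; p = √p² = 3.275463; φ = atan2(cos β − cos α, d + sin α − sin β) = -0.032006 rad; t = (φ − α) mod 2π = 4.423928 rad, q = (β − φ) mod 2π = 4.377767 rad → L = 2.13·(4.423928 + 3.275463 + 4.377767) = 2.13·12.077158 = 25.724347 m
RSR: p² = 2 + d² − 2cos(α−β) + 2d(sin β − sin α) = 0.289653; p = √p² = 0.538194; φ = atan2(cos α − cos β, d − sin α + sin β) = 2.945582 rad; t = (α − φ) mod 2π = 5.164854 rad, q = (φ − β) mod 2π = 4.883007 rad → L = 2.13·(5.164854 + 0.538194 + 4.883007) = 2.13·10.586054 = 22.548296 m
LSR: p² = d² − 2 + 2cos(α−β) + 2d(sin α + sin β) = -1.646494 < 0 → infeasible
RSL: p² = d² − 2 + 2cos(α−β) − 2d(sin α + sin β) = -1.831865 < 0 → infeasible
RLR: c = (6 − d² + 2cos(α−β) + 2d(sin α − sin β))/8 = 0.963793; p = 2π − arccos c = 6.013270 rad; φ = atan2(cos α − cos β, d − sin α + sin β) = 2.945582 rad; t = (α − φ + p/2) mod 2π = 1.888303 rad, q = (α − β − t + p) mod 2π = 1.606456 rad → L = 2.13·(1.888303 + 6.013270 + 1.606456) = 2.13·9.508029 = 20.252102 m
LRL: c = (6 − d² + 2cos(α−β) − 2d(sin α − sin β))/8 = -0.341082; p = 2π − arccos c = 4.364321 rad; φ = atan2(cos β − cos α, d + sin α − sin β) = -0.032006 rad; t = (φ − α + p/2) mod 2π = 0.322904 rad, q = (β − α − t + p) mod 2π = 0.276742 rad → L = 2.13·(0.322904 + 4.364321 + 0.276742) = 2.13·4.963967 = 10.573250 m
Shortest: LRL with L = 10.573250 m ≈ 10.5733 m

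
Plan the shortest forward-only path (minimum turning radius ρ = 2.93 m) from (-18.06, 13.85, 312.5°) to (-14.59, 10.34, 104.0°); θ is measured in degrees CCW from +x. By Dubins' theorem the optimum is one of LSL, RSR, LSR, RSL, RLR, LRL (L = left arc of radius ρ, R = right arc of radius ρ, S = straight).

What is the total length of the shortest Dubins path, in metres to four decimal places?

19.5435 m

Let ψ = atan2(Δy, Δx) = atan2(-3.51, 3.47) = -45.3283° be the start→goal bearing.
Normalize: d = |goal − start| / ρ = 4.935686/2.93 = 1.684535, α = (θ_start − ψ) mod 360° = 357.8283° = 6.245283 rad, β = (θ_goal − ψ) mod 360° = 149.3283° = 2.606271 rad.
Common terms: sin α = -0.037894, cos α = 0.999282, sin β = 0.510118, cos β = -0.860105, cos(α−β) = -0.878817, d² = 2.837657. Work in radians in the unit-radius frame; every candidate has L = ρ·(t + p + q).
LSL: p² = 2 + d² − 2cos(α−β) + 2d(sin α − sin β) = 4.749004; p = √p² = 2.179221; φ = atan2(cos β − cos α, d + sin α − sin β) = -1.022156 rad; t = (φ − α) mod 2π = 5.298932 rad, q = (β − φ) mod 2π = 3.628427 rad → L = 2.93·(5.298932 + 2.179221 + 3.628427) = 2.93·11.106580 = 32.542279 m
RSR: p² = 2 + d² − 2cos(α−β) + 2d(sin β − sin α) = 8.441578; p = √p² = 2.905439; φ = atan2(cos α − cos β, d − sin α + sin β) = 0.694456 rad; t = (α − φ) mod 2π = 5.550827 rad, q = (φ − β) mod 2π = 4.371370 rad → L = 2.93·(5.550827 + 2.905439 + 4.371370) = 2.93·12.827636 = 37.584974 m
LSR: p² = d² − 2 + 2cos(α−β) + 2d(sin α + sin β) = 0.670978; p = √p² = 0.819132; φ = atan2(−cos α − cos β, d + sin α + sin β) − atan2(−2, p) = 1.117629 rad; t = (φ − α) mod 2π = 1.155532 rad, q = (φ − β) mod 2π = 4.794543 rad → L = 2.93·(1.155532 + 0.819132 + 4.794543) = 2.93·6.769208 = 19.833778 m
RSL: p² = d² − 2 + 2cos(α−β) − 2d(sin α + sin β) = -2.510933 < 0 → infeasible
RLR: c = (6 − d² + 2cos(α−β) + 2d(sin α − sin β))/8 = -0.055197; p = 2π − arccos c = 4.657164 rad; φ = atan2(cos α − cos β, d − sin α + sin β) = 0.694456 rad; t = (α − φ + p/2) mod 2π = 1.596223 rad, q = (α − β − t + p) mod 2π = 0.416766 rad → L = 2.93·(1.596223 + 4.657164 + 0.416766) = 2.93·6.670153 = 19.543549 m
LRL: c = (6 − d² + 2cos(α−β) − 2d(sin α − sin β))/8 = 0.406375; p = 2π − arccos c = 5.130872 rad; φ = atan2(cos β − cos α, d + sin α − sin β) = -1.022156 rad; t = (φ − α + p/2) mod 2π = 1.581182 rad, q = (β − α − t + p) mod 2π = 6.193863 rad → L = 2.93·(1.581182 + 5.130872 + 6.193863) = 2.93·12.905917 = 37.814337 m
Shortest: RLR with L = 19.543549 m ≈ 19.5435 m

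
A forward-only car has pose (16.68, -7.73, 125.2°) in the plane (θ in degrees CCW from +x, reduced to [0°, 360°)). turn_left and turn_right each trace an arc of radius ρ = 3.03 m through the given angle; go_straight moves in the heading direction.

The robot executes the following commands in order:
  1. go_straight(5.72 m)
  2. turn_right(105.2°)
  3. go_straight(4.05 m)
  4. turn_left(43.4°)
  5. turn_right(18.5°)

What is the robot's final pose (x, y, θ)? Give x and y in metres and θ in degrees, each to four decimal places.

(20.8717, 5.2032, 44.9000°)

set_pose: (x, y, θ) = (16.6800, -7.7300, 125.2000°), ρ = 3.03
go_straight(5.72): x += 5.72·cos θ, y += 5.72·sin θ → (13.3828, -3.0559, 125.2000°)
turn_right(105.2°): centre at ρ to the right, rotate −105.2° → (14.8224, 1.5379, 20.0000°)
go_straight(4.05): x += 4.05·cos θ, y += 4.05·sin θ → (18.6282, 2.9231, 20.0000°)
turn_left(43.4°): centre at ρ to the left, rotate +43.4° → (20.3012, 4.4137, 63.4000°)
turn_right(18.5°): centre at ρ to the right, rotate −18.5° → (20.8717, 5.2032, 44.9000°)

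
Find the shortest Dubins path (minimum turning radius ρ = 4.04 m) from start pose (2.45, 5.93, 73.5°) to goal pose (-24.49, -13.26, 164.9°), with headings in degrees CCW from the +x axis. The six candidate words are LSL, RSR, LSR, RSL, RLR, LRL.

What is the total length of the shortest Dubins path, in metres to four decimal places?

Let ψ = atan2(Δy, Δx) = atan2(-19.19, -26.94) = -144.5368° be the start→goal bearing.
Normalize: d = |goal − start| / ρ = 33.075969/4.04 = 8.187121, α = (θ_start − ψ) mod 360° = 218.0368° = 3.805461 rad, β = (θ_goal − ψ) mod 360° = 309.4368° = 5.400691 rad.
Common terms: sin α = -0.616168, cos α = -0.787615, sin β = -0.772325, cos β = 0.635227, cos(α−β) = -0.024432, d² = 67.028949. Work in radians in the unit-radius frame; every candidate has L = ρ·(t + p + q).
LSL: p² = 2 + d² − 2cos(α−β) + 2d(sin α − sin β) = 71.634775; p = √p² = 8.463733; φ = atan2(cos β − cos α, d + sin α − sin β) = 0.168913 rad; t = (φ − α) mod 2π = 2.646637 rad, q = (β − φ) mod 2π = 5.231779 rad → L = 4.04·(2.646637 + 8.463733 + 5.231779) = 4.04·16.342149 = 66.022283 m
RSR: p² = 2 + d² − 2cos(α−β) + 2d(sin β − sin α) = 66.520852; p = √p² = 8.156032; φ = atan2(cos α − cos β, d − sin α + sin β) = -0.175350 rad; t = (α − φ) mod 2π = 3.980810 rad, q = (φ − β) mod 2π = 0.707144 rad → L = 4.04·(3.980810 + 8.156032 + 0.707144) = 4.04·12.843986 = 51.889704 m
LSR: p² = d² − 2 + 2cos(α−β) + 2d(sin α + sin β) = 42.244560; p = √p² = 6.499582; φ = atan2(−cos α − cos β, d + sin α + sin β) − atan2(−2, p) = 0.320928 rad; t = (φ − α) mod 2π = 2.798653 rad, q = (φ − β) mod 2π = 1.203422 rad → L = 4.04·(2.798653 + 6.499582 + 1.203422) = 4.04·10.501656 = 42.426689 m
RSL: p² = d² − 2 + 2cos(α−β) − 2d(sin α + sin β) = 87.715610; p = √p² = 9.365661; φ = atan2(cos α + cos β, d − sin α − sin β) − atan2(2, p) = -0.226299 rad; t = (α − φ) mod 2π = 4.031759 rad, q = (β − φ) mod 2π = 5.626990 rad → L = 4.04·(4.031759 + 9.365661 + 5.626990) = 4.04·19.024411 = 76.858620 m
RLR: c = (6 − d² + 2cos(α−β) + 2d(sin α − sin β))/8 = -7.315107, |c| > 1 → infeasible
LRL: c = (6 − d² + 2cos(α−β) − 2d(sin α − sin β))/8 = -7.954347, |c| > 1 → infeasible
Shortest: LSR with L = 42.426689 m ≈ 42.4267 m

42.4267 m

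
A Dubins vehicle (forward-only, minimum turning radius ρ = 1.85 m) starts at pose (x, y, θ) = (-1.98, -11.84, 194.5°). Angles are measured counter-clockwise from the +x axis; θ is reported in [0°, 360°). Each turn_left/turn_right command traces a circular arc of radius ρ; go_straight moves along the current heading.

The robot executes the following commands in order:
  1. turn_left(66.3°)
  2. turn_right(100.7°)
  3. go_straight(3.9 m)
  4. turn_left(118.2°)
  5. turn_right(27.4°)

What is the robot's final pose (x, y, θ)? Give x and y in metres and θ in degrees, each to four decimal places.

(-12.0088, -16.3306, 250.9000°)

set_pose: (x, y, θ) = (-1.9800, -11.8400, 194.5000°), ρ = 1.85
turn_left(66.3°): centre at ρ to the left, rotate +66.3° → (-3.3430, -13.3353, 260.8000°)
turn_right(100.7°): centre at ρ to the right, rotate −100.7° → (-5.7989, -14.7790, 160.1000°)
go_straight(3.9): x += 3.9·cos θ, y += 3.9·sin θ → (-9.4660, -13.4516, 160.1000°)
turn_left(118.2°): centre at ρ to the left, rotate +118.2° → (-11.9264, -15.4582, 278.3000°)
turn_right(27.4°): centre at ρ to the right, rotate −27.4° → (-12.0088, -16.3306, 250.9000°)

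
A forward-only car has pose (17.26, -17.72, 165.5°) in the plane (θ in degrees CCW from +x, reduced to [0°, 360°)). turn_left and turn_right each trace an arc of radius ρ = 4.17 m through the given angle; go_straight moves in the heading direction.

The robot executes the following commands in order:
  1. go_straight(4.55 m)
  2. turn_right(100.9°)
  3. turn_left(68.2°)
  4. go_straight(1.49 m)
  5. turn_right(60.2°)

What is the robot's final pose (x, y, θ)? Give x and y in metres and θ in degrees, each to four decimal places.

(7.4930, -0.9595, 72.6000°)

set_pose: (x, y, θ) = (17.2600, -17.7200, 165.5000°), ρ = 4.17
go_straight(4.55): x += 4.55·cos θ, y += 4.55·sin θ → (12.8549, -16.5808, 165.5000°)
turn_right(100.9°): centre at ρ to the right, rotate −100.9° → (10.1321, -10.7549, 64.6000°)
turn_left(68.2°): centre at ρ to the left, rotate +68.2° → (9.4249, -6.1330, 132.8000°)
go_straight(1.49): x += 1.49·cos θ, y += 1.49·sin θ → (8.4125, -5.0397, 132.8000°)
turn_right(60.2°): centre at ρ to the right, rotate −60.2° → (7.4930, -0.9595, 72.6000°)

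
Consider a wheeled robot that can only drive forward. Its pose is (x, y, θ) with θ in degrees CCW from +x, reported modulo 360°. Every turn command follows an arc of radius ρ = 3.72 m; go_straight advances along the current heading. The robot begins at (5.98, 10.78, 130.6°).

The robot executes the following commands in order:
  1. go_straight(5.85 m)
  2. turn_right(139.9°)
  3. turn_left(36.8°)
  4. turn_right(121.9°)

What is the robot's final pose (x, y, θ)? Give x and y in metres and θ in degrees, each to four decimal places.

set_pose: (x, y, θ) = (5.9800, 10.7800, 130.6000°), ρ = 3.72
go_straight(5.85): x += 5.85·cos θ, y += 5.85·sin θ → (2.1730, 15.2217, 130.6000°)
turn_right(139.9°): centre at ρ to the right, rotate −139.9° → (5.5986, 21.3137, -9.3000° ≡ 350.7000°)
turn_left(36.8°): centre at ρ to the left, rotate +36.8° → (7.9175, 21.6851, 387.5000° ≡ 27.5000°)
turn_right(121.9°): centre at ρ to the right, rotate −121.9° → (13.3442, 18.1001, -94.4000° ≡ 265.6000°)

(13.3442, 18.1001, 265.6000°)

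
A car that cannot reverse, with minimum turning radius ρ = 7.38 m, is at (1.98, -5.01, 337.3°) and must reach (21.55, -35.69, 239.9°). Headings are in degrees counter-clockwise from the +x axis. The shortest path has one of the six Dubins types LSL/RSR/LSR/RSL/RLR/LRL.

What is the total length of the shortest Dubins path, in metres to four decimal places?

Let ψ = atan2(Δy, Δx) = atan2(-30.68, 19.57) = -57.4672° be the start→goal bearing.
Normalize: d = |goal − start| / ρ = 36.390209/7.38 = 4.930923, α = (θ_start − ψ) mod 360° = 34.7672° = 0.606802 rad, β = (θ_goal − ψ) mod 360° = 297.3672° = 5.190037 rad.
Common terms: sin α = 0.570244, cos α = 0.821476, sin β = -0.888079, cos β = 0.459692, cos(α−β) = -0.128796, d² = 24.313998. Work in radians in the unit-radius frame; every candidate has L = ρ·(t + p + q).
LSL: p² = 2 + d² − 2cos(α−β) + 2d(sin α − sin β) = 40.953337; p = √p² = 6.399479; φ = atan2(cos β − cos α, d + sin α − sin β) = -0.056563 rad; t = (φ − α) mod 2π = 5.619819 rad, q = (β − φ) mod 2π = 5.246601 rad → L = 7.38·(5.619819 + 6.399479 + 5.246601) = 7.38·17.265899 = 127.422337 m
RSR: p² = 2 + d² − 2cos(α−β) + 2d(sin β − sin α) = 12.189841; p = √p² = 3.491395; φ = atan2(cos α − cos β, d − sin α + sin β) = 0.103808 rad; t = (α − φ) mod 2π = 0.502995 rad, q = (φ − β) mod 2π = 1.196956 rad → L = 7.38·(0.502995 + 3.491395 + 1.196956) = 7.38·5.191346 = 38.312133 m
LSR: p² = d² − 2 + 2cos(α−β) + 2d(sin α + sin β) = 18.921969; p = √p² = 4.349939; φ = atan2(−cos α − cos β, d + sin α + sin β) − atan2(−2, p) = 0.160057 rad; t = (φ − α) mod 2π = 5.836440 rad, q = (φ − β) mod 2π = 1.253205 rad → L = 7.38·(5.836440 + 4.349939 + 1.253205) = 7.38·11.439584 = 84.424129 m
RSL: p² = d² − 2 + 2cos(α−β) − 2d(sin α + sin β) = 25.190844; p = √p² = 5.019048; φ = atan2(cos α + cos β, d − sin α − sin β) − atan2(2, p) = -0.139789 rad; t = (α − φ) mod 2π = 0.746591 rad, q = (β − φ) mod 2π = 5.329826 rad → L = 7.38·(0.746591 + 5.019048 + 5.329826) = 7.38·11.095465 = 81.884533 m
RLR: c = (6 − d² + 2cos(α−β) + 2d(sin α − sin β))/8 = -0.523730; p = 2π − arccos c = 4.161165 rad; φ = atan2(cos α − cos β, d − sin α + sin β) = 0.103808 rad; t = (α − φ + p/2) mod 2π = 2.583577 rad, q = (α − β − t + p) mod 2π = 3.277539 rad → L = 7.38·(2.583577 + 4.161165 + 3.277539) = 7.38·10.022281 = 73.964435 m
LRL: c = (6 − d² + 2cos(α−β) − 2d(sin α − sin β))/8 = -4.119167, |c| > 1 → infeasible
Shortest: RSR with L = 38.312133 m ≈ 38.3121 m

38.3121 m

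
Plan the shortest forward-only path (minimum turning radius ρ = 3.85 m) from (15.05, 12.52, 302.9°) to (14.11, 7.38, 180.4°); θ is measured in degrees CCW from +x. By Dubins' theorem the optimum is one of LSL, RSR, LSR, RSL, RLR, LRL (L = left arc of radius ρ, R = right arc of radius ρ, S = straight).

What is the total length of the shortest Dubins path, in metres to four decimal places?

Let ψ = atan2(Δy, Δx) = atan2(-5.14, -0.94) = -100.3637° be the start→goal bearing.
Normalize: d = |goal − start| / ρ = 5.225246/3.85 = 1.357207, α = (θ_start − ψ) mod 360° = 43.2637° = 0.755094 rad, β = (θ_goal − ψ) mod 360° = 280.7637° = 4.900251 rad.
Common terms: sin α = 0.685357, cos α = 0.728207, sin β = -0.982406, cos β = 0.186759, cos(α−β) = -0.537300, d² = 1.842010. Work in radians in the unit-radius frame; every candidate has L = ρ·(t + p + q).
LSL: p² = 2 + d² − 2cos(α−β) + 2d(sin α − sin β) = 9.443608; p = √p² = 3.073045; φ = atan2(cos β − cos α, d + sin α − sin β) = -0.177117 rad; t = (φ − α) mod 2π = 5.350974 rad, q = (β − φ) mod 2π = 5.077368 rad → L = 3.85·(5.350974 + 3.073045 + 5.077368) = 3.85·13.501388 = 51.980343 m
RSR: p² = 2 + d² − 2cos(α−β) + 2d(sin β − sin α) = 0.389611; p = √p² = 0.624189; φ = atan2(cos α − cos β, d − sin α + sin β) = 2.091552 rad; t = (α − φ) mod 2π = 4.946728 rad, q = (φ − β) mod 2π = 3.474486 rad → L = 3.85·(4.946728 + 0.624189 + 3.474486) = 3.85·9.045402 = 34.824799 m
LSR: p² = d² − 2 + 2cos(α−β) + 2d(sin α + sin β) = -2.038902 < 0 → infeasible
RSL: p² = d² − 2 + 2cos(α−β) − 2d(sin α + sin β) = -0.426276 < 0 → infeasible
RLR: c = (6 − d² + 2cos(α−β) + 2d(sin α − sin β))/8 = 0.951299; p = 2π − arccos c = 5.969810 rad; φ = atan2(cos α − cos β, d − sin α + sin β) = 2.091552 rad; t = (α − φ + p/2) mod 2π = 1.648447 rad, q = (α − β − t + p) mod 2π = 0.176206 rad → L = 3.85·(1.648447 + 5.969810 + 0.176206) = 3.85·7.794464 = 30.008685 m
LRL: c = (6 − d² + 2cos(α−β) − 2d(sin α − sin β))/8 = -0.180451; p = 2π − arccos c = 4.530944 rad; φ = atan2(cos β − cos α, d + sin α − sin β) = -0.177117 rad; t = (φ − α + p/2) mod 2π = 1.333261 rad, q = (β − α − t + p) mod 2π = 1.059655 rad → L = 3.85·(1.333261 + 4.530944 + 1.059655) = 3.85·6.923860 = 26.656860 m
Shortest: LRL with L = 26.656860 m ≈ 26.6569 m

26.6569 m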